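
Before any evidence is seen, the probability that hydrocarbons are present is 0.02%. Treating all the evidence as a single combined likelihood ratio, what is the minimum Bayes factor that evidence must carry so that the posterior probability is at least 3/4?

Prior odds = 0.0002/0.9998 = 1/4999.
Target odds = 0.75/0.25 = 3.
Required Bayes factor = 3 ÷ (1/4999) = 14997.

14997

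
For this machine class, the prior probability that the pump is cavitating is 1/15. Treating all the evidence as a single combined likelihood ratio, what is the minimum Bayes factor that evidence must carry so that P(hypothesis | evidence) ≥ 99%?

1386

Prior odds = (1/15)/(14/15) = 1/14.
Target odds = 0.99/0.01 = 99.
Required Bayes factor = 99 ÷ (1/14) = 1386.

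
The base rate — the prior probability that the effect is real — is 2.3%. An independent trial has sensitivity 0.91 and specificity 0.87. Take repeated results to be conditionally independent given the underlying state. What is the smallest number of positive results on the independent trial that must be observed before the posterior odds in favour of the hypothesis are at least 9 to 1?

Prior odds = 0.023/0.977 = 23/977.
False-positive rate = 1 − 0.87 = 0.13; likelihood ratio of a positive = 0.91/0.13 = 7.
Target odds = 9.
Need (23/977) × 7ⁿ ≥ 9, i.e. 7ⁿ ≥ 8793/23.
7³ = 343 falls short of 8793/23 but 7⁴ = 2401 reaches it, so n = 4.

4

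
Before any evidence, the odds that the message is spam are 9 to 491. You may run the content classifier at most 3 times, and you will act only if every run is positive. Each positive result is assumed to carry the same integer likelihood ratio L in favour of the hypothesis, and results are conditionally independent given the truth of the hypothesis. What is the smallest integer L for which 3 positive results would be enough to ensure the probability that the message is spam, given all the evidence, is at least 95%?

11

Prior odds = 9/491.
Target odds = 0.95/0.05 = 19.
Need L³ ≥ 19 ÷ (9/491) = 9329/9.
10³ = 1000 < 9329/9 ≤ 1331 = 11³, so L = 11.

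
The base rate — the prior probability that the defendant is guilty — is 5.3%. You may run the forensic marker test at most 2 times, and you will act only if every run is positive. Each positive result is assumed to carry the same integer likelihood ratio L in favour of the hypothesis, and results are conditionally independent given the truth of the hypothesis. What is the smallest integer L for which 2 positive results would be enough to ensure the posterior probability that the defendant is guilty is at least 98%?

Prior odds = 0.053/0.947 = 53/947.
Target odds = 0.98/0.02 = 49.
Need L² ≥ 49 ÷ (53/947) = 46403/53.
29² = 841 < 46403/53 ≤ 900 = 30², so L = 30.

30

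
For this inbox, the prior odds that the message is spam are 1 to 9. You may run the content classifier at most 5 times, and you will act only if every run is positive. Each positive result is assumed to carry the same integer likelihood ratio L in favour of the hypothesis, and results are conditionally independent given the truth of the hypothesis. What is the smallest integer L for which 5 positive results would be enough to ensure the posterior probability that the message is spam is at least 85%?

3

Prior odds = 1/9.
Target odds = 0.85/0.15 = 17/3.
Need L⁵ ≥ 17/3 ÷ (1/9) = 51.
2⁵ = 32 < 51 ≤ 243 = 3⁵, so L = 3.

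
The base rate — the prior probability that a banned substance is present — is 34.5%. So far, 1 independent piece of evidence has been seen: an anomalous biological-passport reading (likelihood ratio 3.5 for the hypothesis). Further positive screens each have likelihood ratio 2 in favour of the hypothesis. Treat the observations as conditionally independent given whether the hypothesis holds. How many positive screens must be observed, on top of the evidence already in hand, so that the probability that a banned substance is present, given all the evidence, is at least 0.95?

4

Prior odds = 0.345/0.655 = 69/131.
Bayes factor of the evidence already in hand = 3.5.
Odds after that evidence = (69/131) × 3.5 = 483/262.
Target odds = 0.95/0.05 = 19.
Need 2ⁿ ≥ 19 ÷ (483/262) = 4978/483.
2³ = 8 falls short of 4978/483 but 2⁴ = 16 reaches it, so n = 4.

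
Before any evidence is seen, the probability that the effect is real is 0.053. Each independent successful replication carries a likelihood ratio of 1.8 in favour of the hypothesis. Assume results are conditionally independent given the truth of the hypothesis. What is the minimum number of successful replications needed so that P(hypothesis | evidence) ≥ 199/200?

14

Prior odds = 0.053/0.947 = 53/947.
Likelihood ratio per successful replication = 1.8.
Target odds: 0.995 ÷ 0.005 = 199.
Need (53/947) × 1.8ⁿ ≥ 199, i.e. 1.8ⁿ ≥ 188453/53.
1.8¹³ ≈2082.3 falls short of 188453/53 but 1.8¹⁴ ≈3748.13 reaches it, so n = 14.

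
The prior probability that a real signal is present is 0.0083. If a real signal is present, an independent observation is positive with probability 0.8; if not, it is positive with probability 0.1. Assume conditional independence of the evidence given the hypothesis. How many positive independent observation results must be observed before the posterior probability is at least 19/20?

4

Prior odds = 0.0083/0.9917 = 83/9917.
Likelihood ratio of a positive = 0.8/0.1 = 8.
Target posterior odds = 0.95/0.05 = 19.
Need (83/9917) × 8ⁿ ≥ 19, i.e. 8ⁿ ≥ 188423/83.
8³ = 512 falls short of 188423/83 but 8⁴ = 4096 reaches it, so n = 4.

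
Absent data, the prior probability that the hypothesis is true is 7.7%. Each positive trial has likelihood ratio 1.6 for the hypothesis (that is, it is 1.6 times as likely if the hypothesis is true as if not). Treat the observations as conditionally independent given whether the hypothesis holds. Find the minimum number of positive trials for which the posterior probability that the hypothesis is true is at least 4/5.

Prior odds = 0.077/0.923 = 77/923.
Likelihood ratio per positive trial = 1.6.
Target odds: 0.8 ÷ 0.2 = 4.
Need (77/923) × 1.6ⁿ ≥ 4, i.e. 1.6ⁿ ≥ 3692/77.
1.6⁸ = 16777216/390625 falls short of 3692/77 but 1.6⁹ = 134217728/1953125 reaches it, so n = 9.

9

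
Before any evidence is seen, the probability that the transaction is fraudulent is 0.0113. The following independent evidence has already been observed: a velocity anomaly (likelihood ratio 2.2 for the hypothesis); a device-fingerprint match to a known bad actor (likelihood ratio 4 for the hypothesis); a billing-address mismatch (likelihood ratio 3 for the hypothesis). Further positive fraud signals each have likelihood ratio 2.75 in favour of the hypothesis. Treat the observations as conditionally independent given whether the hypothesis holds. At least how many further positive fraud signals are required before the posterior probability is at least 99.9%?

9

Prior odds = 0.0113/0.9887 = 113/9887.
Combined Bayes factor of the evidence already in hand = 2.2 × 4 × 3 = 26.4.
Odds after that evidence = (113/9887) × 26.4 = 14916/49435.
Target odds = 0.999/0.001 = 999.
Need 2.75ⁿ ≥ 999 ÷ (14916/49435) = 16461855/4972.
2.75⁸ = 214358881/65536 falls short of 16461855/4972 but 2.75⁹ ≈8994.86 reaches it, so n = 9.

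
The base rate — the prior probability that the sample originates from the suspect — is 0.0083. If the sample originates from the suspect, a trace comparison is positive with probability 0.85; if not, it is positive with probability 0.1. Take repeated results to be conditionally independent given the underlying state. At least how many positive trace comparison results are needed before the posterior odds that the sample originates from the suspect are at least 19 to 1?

4

Prior odds = 0.0083/0.9917 = 83/9917.
Likelihood ratio of a positive = 0.85/0.1 = 8.5.
Target odds = 19.
Require 8.5ⁿ ≥ 19 ÷ (83/9917) = 188423/83.
8.5³ = 614.125 falls short of 188423/83 but 8.5⁴ = 5220.0625 reaches it, so n = 4.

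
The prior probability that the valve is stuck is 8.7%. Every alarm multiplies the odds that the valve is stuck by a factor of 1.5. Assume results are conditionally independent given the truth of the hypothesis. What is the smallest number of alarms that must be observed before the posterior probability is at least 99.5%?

Prior odds = 0.087/0.913 = 87/913.
Likelihood ratio per alarm = 1.5.
Target odds: 0.995 ÷ 0.005 = 199.
Require 1.5ⁿ ≥ 199 ÷ (87/913) = 181687/87.
1.5¹⁸ = 387420489/262144 falls short of 181687/87 but 1.5¹⁹ ≈2216.84 reaches it, so n = 19.

19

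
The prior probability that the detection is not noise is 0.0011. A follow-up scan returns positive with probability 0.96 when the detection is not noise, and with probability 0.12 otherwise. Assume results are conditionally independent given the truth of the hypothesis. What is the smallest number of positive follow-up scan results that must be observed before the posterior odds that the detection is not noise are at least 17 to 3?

Prior odds = 0.0011/0.9989 = 11/9989.
Likelihood ratio of a positive result = 0.96/0.12 = 8.
Target odds = 17/3.
Require 8ⁿ ≥ 17/3 ÷ (11/9989) = 169813/33.
8⁴ = 4096 falls short of 169813/33 but 8⁵ = 32768 reaches it, so n = 5.

5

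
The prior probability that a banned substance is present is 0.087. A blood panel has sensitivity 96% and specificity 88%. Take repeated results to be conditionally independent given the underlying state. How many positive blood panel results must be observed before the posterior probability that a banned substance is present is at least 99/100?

4

Prior odds: 0.087 ÷ 0.913 = 87/913.
False-positive rate = 1 − 0.88 = 0.12; likelihood ratio of a positive = 0.96/0.12 = 8.
Target posterior odds = 0.99/0.01 = 99.
Need (87/913) × 8ⁿ ≥ 99, i.e. 8ⁿ ≥ 30129/29.
8³ = 512 falls short of 30129/29 but 8⁴ = 4096 reaches it, so n = 4.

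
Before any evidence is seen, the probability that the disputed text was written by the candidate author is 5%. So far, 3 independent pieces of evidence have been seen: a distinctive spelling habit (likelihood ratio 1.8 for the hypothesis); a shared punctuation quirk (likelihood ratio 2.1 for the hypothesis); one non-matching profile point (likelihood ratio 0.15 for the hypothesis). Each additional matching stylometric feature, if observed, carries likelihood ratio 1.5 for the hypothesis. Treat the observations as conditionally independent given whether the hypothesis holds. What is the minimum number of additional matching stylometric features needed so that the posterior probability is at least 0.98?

19

Prior odds = 0.05/0.95 = 1/19.
Combined Bayes factor of the evidence already in hand = 1.8 × 2.1 × 0.15 = 0.567.
Odds after that evidence = (1/19) × 0.567 = 567/19000.
Target odds = 0.98/0.02 = 49.
Need 1.5ⁿ ≥ 49 ÷ (567/19000) = 133000/81.
1.5¹⁸ = 387420489/262144 falls short of 133000/81 but 1.5¹⁹ ≈2216.84 reaches it, so n = 19.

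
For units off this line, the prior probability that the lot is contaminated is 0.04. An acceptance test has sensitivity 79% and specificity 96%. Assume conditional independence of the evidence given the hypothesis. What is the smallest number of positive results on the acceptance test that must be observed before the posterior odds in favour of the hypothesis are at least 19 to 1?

Prior odds = 0.04/0.96 = 1/24.
False-positive rate = 1 − 0.96 = 0.04; likelihood ratio of a positive = 0.79/0.04 = 19.75.
Target odds = 19.
Need (1/24) × 19.75ⁿ ≥ 19, i.e. 19.75ⁿ ≥ 456.
19.75² = 390.0625 falls short of 456 but 19.75³ = 7703.734375 reaches it, so n = 3.

3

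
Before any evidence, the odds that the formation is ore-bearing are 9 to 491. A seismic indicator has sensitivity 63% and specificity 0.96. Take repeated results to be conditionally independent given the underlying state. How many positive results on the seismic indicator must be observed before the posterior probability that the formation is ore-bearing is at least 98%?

Prior odds = 9/491.
False-positive rate = 1 − 0.96 = 0.04; likelihood ratio of a positive = 0.63/0.04 = 15.75.
Target posterior odds = 0.98/0.02 = 49.
Need (9/491) × 15.75ⁿ ≥ 49, i.e. 15.75ⁿ ≥ 24059/9.
15.75² = 248.0625 falls short of 24059/9 but 15.75³ = 3906.984375 reaches it, so n = 3.

3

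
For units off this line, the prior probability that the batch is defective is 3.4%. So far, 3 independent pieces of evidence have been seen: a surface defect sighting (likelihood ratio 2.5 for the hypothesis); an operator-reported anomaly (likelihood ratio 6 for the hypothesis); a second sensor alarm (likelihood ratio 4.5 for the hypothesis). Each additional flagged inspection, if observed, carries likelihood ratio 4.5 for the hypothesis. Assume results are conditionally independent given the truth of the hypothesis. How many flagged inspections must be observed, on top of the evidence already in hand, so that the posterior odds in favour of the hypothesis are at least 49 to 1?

Prior odds = 0.034/0.966 = 17/483.
Combined Bayes factor of the evidence already in hand = 2.5 × 6 × 4.5 = 67.5.
Odds after that evidence = (17/483) × 67.5 = 765/322.
Target odds = 49.
Need 4.5ⁿ ≥ 49 ÷ (765/322) = 15778/765.
4.5² = 20.25 falls short of 15778/765 but 4.5³ = 91.125 reaches it, so n = 3.

3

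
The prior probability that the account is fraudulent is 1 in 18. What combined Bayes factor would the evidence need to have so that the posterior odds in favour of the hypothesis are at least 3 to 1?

51

Prior odds = (1/18)/(17/18) = 1/17.
Target odds = 3.
Required Bayes factor = 3 ÷ (1/17) = 51.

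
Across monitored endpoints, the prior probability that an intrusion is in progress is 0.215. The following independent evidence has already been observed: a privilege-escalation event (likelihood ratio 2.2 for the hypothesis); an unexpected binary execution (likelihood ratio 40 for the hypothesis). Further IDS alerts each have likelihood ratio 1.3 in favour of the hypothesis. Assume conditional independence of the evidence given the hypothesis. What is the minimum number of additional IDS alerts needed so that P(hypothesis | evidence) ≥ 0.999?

Prior odds = 0.215/0.785 = 43/157.
Combined Bayes factor of the evidence already in hand = 2.2 × 40 = 88.
Odds after that evidence = (43/157) × 88 = 3784/157.
Target odds = 0.999/0.001 = 999.
Need 1.3ⁿ ≥ 999 ÷ (3784/157) = 156843/3784.
1.3¹⁴ ≈39.3738 falls short of 156843/3784 but 1.3¹⁵ ≈51.1859 reaches it, so n = 15.

15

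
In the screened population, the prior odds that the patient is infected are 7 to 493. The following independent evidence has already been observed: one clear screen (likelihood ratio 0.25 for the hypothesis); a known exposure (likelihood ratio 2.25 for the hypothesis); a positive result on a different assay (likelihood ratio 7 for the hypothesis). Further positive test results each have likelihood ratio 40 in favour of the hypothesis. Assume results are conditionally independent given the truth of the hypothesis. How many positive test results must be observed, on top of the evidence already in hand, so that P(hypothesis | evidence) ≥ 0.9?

2

Prior odds = 7/493.
Combined Bayes factor of the evidence already in hand = 0.25 × 2.25 × 7 = 3.9375.
Odds after that evidence = (7/493) × 3.9375 = 441/7888.
Target odds = 0.9/0.1 = 9.
Need 40ⁿ ≥ 9 ÷ (441/7888) = 7888/49.
40¹ = 40 falls short of 7888/49 but 40² = 1600 reaches it, so n = 2.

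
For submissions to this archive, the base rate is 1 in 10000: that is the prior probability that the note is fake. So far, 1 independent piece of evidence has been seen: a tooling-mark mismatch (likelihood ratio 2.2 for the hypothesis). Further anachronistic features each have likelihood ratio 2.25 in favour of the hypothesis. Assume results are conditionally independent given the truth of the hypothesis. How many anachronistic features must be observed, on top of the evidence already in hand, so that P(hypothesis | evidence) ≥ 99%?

17

Prior odds = 0.0001/0.9999 = 1/9999.
Bayes factor of the evidence already in hand = 2.2.
Odds after that evidence = (1/9999) × 2.2 = 1/4545.
Target odds = 0.99/0.01 = 99.
Need 2.25ⁿ ≥ 99 ÷ (1/4545) = 449955.
2.25¹⁶ ≈431440 falls short of 449955 but 2.25¹⁷ ≈970740 reaches it, so n = 17.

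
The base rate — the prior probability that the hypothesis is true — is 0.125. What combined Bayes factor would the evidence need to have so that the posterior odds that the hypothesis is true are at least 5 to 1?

35

Prior odds = 0.125/0.875 = 1/7.
Target odds = 5.
Required Bayes factor = 5 ÷ (1/7) = 35.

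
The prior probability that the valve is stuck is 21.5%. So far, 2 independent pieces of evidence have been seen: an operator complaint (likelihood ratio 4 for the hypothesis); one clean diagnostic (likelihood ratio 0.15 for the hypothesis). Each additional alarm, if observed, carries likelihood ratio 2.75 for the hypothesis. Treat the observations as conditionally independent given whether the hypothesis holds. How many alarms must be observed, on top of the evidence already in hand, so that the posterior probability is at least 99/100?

Prior odds = 0.215/0.785 = 43/157.
Combined Bayes factor of the evidence already in hand = 4 × 0.15 = 0.6.
Odds after that evidence = (43/157) × 0.6 = 129/785.
Target odds = 0.99/0.01 = 99.
Need 2.75ⁿ ≥ 99 ÷ (129/785) = 25905/43.
2.75⁶ = 1771561/4096 falls short of 25905/43 but 2.75⁷ = 19487171/16384 reaches it, so n = 7.

7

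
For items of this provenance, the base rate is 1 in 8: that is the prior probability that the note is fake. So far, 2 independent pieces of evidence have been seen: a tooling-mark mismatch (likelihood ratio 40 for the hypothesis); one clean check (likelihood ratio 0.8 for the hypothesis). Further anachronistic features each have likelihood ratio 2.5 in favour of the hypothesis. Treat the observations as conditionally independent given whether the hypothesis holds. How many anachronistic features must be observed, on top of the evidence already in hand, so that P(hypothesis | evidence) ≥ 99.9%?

6

Prior odds = 0.125/0.875 = 1/7.
Combined Bayes factor of the evidence already in hand = 40 × 0.8 = 32.
Odds after that evidence = (1/7) × 32 = 32/7.
Target odds = 0.999/0.001 = 999.
Need 2.5ⁿ ≥ 999 ÷ (32/7) = 218.53125.
2.5⁵ = 97.65625 falls short of 218.53125 but 2.5⁶ = 244.140625 reaches it, so n = 6.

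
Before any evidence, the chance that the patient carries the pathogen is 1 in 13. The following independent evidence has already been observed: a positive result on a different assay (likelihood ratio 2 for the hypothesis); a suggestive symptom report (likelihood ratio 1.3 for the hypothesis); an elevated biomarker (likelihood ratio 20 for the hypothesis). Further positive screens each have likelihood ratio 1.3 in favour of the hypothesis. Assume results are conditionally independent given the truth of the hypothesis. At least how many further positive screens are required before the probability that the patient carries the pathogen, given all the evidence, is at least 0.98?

10

Prior odds = (1/13)/(12/13) = 1/12.
Combined Bayes factor of the evidence already in hand = 2 × 1.3 × 20 = 52.
Odds after that evidence = (1/12) × 52 = 13/3.
Target odds = 0.98/0.02 = 49.
Need 1.3ⁿ ≥ 49 ÷ (13/3) = 147/13.
1.3⁹ ≈10.6045 falls short of 147/13 but 1.3¹⁰ ≈13.7858 reaches it, so n = 10.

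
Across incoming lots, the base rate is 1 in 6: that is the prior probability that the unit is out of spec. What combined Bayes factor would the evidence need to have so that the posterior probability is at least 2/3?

10

Prior odds = (1/6)/(5/6) = 0.2.
Target odds = (2/3)/(1/3) = 2.
Required Bayes factor = 2 ÷ 0.2 = 10.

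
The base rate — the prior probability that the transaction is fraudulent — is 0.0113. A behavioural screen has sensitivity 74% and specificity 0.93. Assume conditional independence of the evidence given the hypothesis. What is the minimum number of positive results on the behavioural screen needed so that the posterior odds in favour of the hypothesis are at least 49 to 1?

4

Prior odds: 0.0113 ÷ 0.9887 = 113/9887.
False-positive rate = 1 − 0.93 = 0.07; likelihood ratio of a positive = 0.74/0.07 = 74/7.
Target odds = 49.
Need (113/9887) × (74/7)ⁿ ≥ 49, i.e. (74/7)ⁿ ≥ 484463/113.
(74/7)³ = 405224/343 falls short of 484463/113 but (74/7)⁴ = 29986576/2401 reaches it, so n = 4.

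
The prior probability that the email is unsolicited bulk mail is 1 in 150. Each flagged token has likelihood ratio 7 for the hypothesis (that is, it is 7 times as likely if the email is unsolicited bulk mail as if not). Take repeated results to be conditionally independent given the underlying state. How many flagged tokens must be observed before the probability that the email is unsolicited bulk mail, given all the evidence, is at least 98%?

5

Prior odds: (1/150) ÷ (149/150) = 1/149.
Likelihood ratio per flagged token = 7.
Target posterior odds = 0.98/0.02 = 49.
Require 7ⁿ ≥ 49 ÷ (1/149) = 7301.
7⁴ = 2401 falls short of 7301 but 7⁵ = 16807 reaches it, so n = 5.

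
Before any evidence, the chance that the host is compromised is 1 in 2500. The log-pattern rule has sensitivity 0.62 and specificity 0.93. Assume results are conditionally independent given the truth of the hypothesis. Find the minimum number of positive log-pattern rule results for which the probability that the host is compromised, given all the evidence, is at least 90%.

Prior odds = 0.0004/0.9996 = 1/2499.
False-positive rate = 1 − 0.93 = 0.07; likelihood ratio of a positive = 0.62/0.07 = 62/7.
Target odds: 0.9 ÷ 0.1 = 9.
Need (1/2499) × (62/7)ⁿ ≥ 9, i.e. (62/7)ⁿ ≥ 22491.
(62/7)⁴ = 14776336/2401 falls short of 22491 but (62/7)⁵ = 916132832/16807 reaches it, so n = 5.

5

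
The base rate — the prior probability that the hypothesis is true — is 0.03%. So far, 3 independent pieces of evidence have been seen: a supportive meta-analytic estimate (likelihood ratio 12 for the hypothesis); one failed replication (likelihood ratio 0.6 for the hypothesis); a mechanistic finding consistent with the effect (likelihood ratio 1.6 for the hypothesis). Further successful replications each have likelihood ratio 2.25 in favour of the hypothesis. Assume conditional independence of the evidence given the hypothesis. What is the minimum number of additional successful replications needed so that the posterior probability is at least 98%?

Prior odds = 0.0003/0.9997 = 3/9997.
Combined Bayes factor of the evidence already in hand = 12 × 0.6 × 1.6 = 11.52.
Odds after that evidence = (3/9997) × 11.52 = 864/249925.
Target odds = 0.98/0.02 = 49.
Need 2.25ⁿ ≥ 49 ÷ (864/249925) = 12246325/864.
2.25¹¹ ≈7481.83 falls short of 12246325/864 but 2.25¹² ≈16834.1 reaches it, so n = 12.

12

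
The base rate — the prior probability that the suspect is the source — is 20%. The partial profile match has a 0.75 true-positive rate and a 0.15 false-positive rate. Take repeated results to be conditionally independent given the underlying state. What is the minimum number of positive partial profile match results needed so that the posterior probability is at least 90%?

3

Prior odds = 0.2/0.8 = 0.25.
Likelihood ratio of a positive result = 0.75/0.15 = 5.
Target odds: 0.9 ÷ 0.1 = 9.
Need 0.25 × 5ⁿ ≥ 9, i.e. 5ⁿ ≥ 36.
5² = 25 falls short of 36 but 5³ = 125 reaches it, so n = 3.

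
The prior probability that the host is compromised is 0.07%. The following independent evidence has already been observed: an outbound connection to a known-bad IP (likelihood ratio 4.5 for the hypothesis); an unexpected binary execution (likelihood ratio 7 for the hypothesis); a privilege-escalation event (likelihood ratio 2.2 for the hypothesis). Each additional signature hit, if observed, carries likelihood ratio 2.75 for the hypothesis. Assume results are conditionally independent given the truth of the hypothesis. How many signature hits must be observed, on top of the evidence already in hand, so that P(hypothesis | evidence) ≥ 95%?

6

Prior odds = 0.0007/0.9993 = 7/9993.
Combined Bayes factor of the evidence already in hand = 4.5 × 7 × 2.2 = 69.3.
Odds after that evidence = (7/9993) × 69.3 = 1617/33310.
Target odds = 0.95/0.05 = 19.
Need 2.75ⁿ ≥ 19 ÷ (1617/33310) = 632890/1617.
2.75⁵ = 161051/1024 falls short of 632890/1617 but 2.75⁶ = 1771561/4096 reaches it, so n = 6.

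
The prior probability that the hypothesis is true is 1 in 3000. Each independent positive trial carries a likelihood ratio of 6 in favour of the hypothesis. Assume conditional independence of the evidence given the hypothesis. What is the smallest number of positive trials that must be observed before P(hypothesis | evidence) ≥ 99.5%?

8

Prior odds = (1/3000)/(2999/3000) = 1/2999.
Likelihood ratio per positive trial = 6.
Target odds: 0.995 ÷ 0.005 = 199.
Require 6ⁿ ≥ 199 ÷ (1/2999) = 596801.
6⁷ = 279936 falls short of 596801 but 6⁸ = 1679616 reaches it, so n = 8.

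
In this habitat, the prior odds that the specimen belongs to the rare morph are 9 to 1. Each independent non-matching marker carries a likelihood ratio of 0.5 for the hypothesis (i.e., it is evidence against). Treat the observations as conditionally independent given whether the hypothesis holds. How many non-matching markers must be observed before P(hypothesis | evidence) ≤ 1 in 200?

11

Prior odds = 9.
Likelihood ratio per non-matching marker = 0.5.
Target odds: 0.005 ÷ 0.995 = 1/199.
Require 0.5ⁿ ≤ 1/199 ÷ 9 = 1/1791.
0.5¹⁰ = 1/1024 is still above 1/1791 but 0.5¹¹ = 1/2048 is at or below it, so n = 11.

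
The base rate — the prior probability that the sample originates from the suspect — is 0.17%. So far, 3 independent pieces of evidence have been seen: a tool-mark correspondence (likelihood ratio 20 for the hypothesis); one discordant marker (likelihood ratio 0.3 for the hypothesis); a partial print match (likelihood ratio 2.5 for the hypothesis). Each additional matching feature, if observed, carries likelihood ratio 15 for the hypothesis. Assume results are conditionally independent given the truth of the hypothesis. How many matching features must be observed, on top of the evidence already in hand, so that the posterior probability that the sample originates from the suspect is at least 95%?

Prior odds = 0.0017/0.9983 = 17/9983.
Combined Bayes factor of the evidence already in hand = 20 × 0.3 × 2.5 = 15.
Odds after that evidence = (17/9983) × 15 = 255/9983.
Target odds = 0.95/0.05 = 19.
Need 15ⁿ ≥ 19 ÷ (255/9983) = 189677/255.
15² = 225 falls short of 189677/255 but 15³ = 3375 reaches it, so n = 3.

3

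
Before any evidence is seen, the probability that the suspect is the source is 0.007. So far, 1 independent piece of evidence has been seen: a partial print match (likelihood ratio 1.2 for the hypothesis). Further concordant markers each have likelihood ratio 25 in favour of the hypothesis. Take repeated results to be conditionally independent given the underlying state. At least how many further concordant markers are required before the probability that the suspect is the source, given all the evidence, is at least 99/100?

3

Prior odds = 0.007/0.993 = 7/993.
Bayes factor of the evidence already in hand = 1.2.
Odds after that evidence = (7/993) × 1.2 = 14/1655.
Target odds = 0.99/0.01 = 99.
Need 25ⁿ ≥ 99 ÷ (14/1655) = 163845/14.
25² = 625 falls short of 163845/14 but 25³ = 15625 reaches it, so n = 3.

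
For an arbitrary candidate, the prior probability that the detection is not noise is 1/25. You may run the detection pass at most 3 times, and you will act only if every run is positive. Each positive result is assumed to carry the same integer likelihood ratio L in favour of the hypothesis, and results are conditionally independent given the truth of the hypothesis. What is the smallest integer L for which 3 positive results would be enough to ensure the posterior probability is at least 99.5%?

17

Prior odds = 0.04/0.96 = 1/24.
Target odds = 0.995/0.005 = 199.
Need L³ ≥ 199 ÷ (1/24) = 4776.
16³ = 4096 < 4776 ≤ 4913 = 17³, so L = 17.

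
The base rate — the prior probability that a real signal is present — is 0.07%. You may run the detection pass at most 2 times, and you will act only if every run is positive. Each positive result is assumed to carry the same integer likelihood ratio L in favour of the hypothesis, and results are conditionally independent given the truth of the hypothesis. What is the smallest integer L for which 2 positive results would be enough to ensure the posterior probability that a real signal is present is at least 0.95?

165

Prior odds = 0.0007/0.9993 = 7/9993.
Target odds = 0.95/0.05 = 19.
Need L² ≥ 19 ÷ (7/9993) = 189867/7.
164² = 26896 < 189867/7 ≤ 27225 = 165², so L = 165.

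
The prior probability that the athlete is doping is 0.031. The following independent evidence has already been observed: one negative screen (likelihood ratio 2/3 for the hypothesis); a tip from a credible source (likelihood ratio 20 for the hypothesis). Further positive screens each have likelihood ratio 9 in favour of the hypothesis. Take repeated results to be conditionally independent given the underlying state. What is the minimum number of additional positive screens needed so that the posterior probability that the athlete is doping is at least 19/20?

Prior odds = 0.031/0.969 = 31/969.
Combined Bayes factor of the evidence already in hand = (2/3) × 20 = 40/3.
Odds after that evidence = (31/969) × 40/3 = 1240/2907.
Target odds = 0.95/0.05 = 19.
Need 9ⁿ ≥ 19 ÷ (1240/2907) = 55233/1240.
9¹ = 9 falls short of 55233/1240 but 9² = 81 reaches it, so n = 2.

2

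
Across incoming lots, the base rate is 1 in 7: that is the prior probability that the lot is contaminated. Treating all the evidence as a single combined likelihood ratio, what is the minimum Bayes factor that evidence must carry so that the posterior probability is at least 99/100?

Prior odds = (1/7)/(6/7) = 1/6.
Target odds = 0.99/0.01 = 99.
Required Bayes factor = 99 ÷ (1/6) = 594.

594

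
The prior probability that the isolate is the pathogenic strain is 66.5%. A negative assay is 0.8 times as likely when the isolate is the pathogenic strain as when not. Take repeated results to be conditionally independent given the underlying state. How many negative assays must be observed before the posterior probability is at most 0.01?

24

Prior odds = 0.665/0.335 = 133/67.
Likelihood ratio per negative assay = 0.8.
Target posterior odds = 0.01/0.99 = 1/99.
Need (133/67) × 0.8ⁿ ≤ 1/99, i.e. 0.8ⁿ ≤ 67/13167.
0.8²³ ≈0.00590296 is still above 67/13167 but 0.8²⁴ ≈0.00472237 is at or below it, so n = 24.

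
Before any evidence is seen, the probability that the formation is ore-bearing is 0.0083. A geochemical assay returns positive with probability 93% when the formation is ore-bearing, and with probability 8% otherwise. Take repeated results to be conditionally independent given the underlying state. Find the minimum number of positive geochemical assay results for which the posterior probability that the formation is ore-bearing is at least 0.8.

Prior odds: 0.0083 ÷ 0.9917 = 83/9917.
Likelihood ratio of a positive result = 0.93/0.08 = 11.625.
Target posterior odds = 0.8/0.2 = 4.
Need (83/9917) × 11.625ⁿ ≥ 4, i.e. 11.625ⁿ ≥ 39668/83.
11.625² = 135.140625 falls short of 39668/83 but 11.625³ = 804357/512 reaches it, so n = 3.

3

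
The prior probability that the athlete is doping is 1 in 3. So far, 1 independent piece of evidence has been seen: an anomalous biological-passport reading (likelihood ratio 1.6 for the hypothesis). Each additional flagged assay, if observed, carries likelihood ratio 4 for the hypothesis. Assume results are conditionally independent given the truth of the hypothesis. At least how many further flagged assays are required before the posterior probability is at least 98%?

3

Prior odds = (1/3)/(2/3) = 0.5.
Bayes factor of the evidence already in hand = 1.6.
Odds after that evidence = 0.5 × 1.6 = 0.8.
Target odds = 0.98/0.02 = 49.
Need 4ⁿ ≥ 49 ÷ 0.8 = 61.25.
4² = 16 falls short of 61.25 but 4³ = 64 reaches it, so n = 3.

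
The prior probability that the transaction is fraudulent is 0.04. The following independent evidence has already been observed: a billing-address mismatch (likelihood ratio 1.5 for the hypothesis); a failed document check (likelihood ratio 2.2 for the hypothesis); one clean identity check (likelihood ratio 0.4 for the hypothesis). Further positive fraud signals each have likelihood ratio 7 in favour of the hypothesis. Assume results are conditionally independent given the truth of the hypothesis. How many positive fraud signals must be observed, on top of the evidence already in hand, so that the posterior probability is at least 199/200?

5

Prior odds = 0.04/0.96 = 1/24.
Combined Bayes factor of the evidence already in hand = 1.5 × 2.2 × 0.4 = 1.32.
Odds after that evidence = (1/24) × 1.32 = 0.055.
Target odds = 0.995/0.005 = 199.
Need 7ⁿ ≥ 199 ÷ 0.055 = 39800/11.
7⁴ = 2401 falls short of 39800/11 but 7⁵ = 16807 reaches it, so n = 5.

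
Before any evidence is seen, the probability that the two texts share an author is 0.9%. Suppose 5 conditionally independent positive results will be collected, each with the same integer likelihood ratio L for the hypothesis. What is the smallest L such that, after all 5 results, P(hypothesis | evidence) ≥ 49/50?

Prior odds = 0.009/0.991 = 9/991.
Target odds = 0.98/0.02 = 49.
Need L⁵ ≥ 49 ÷ (9/991) = 48559/9.
5⁵ = 3125 < 48559/9 ≤ 7776 = 6⁵, so L = 6.

6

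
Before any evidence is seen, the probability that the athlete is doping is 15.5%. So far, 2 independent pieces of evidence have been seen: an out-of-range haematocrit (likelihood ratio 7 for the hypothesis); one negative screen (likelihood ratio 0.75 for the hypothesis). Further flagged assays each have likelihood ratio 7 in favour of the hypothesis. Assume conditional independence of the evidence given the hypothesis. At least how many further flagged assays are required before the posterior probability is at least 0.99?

Prior odds = 0.155/0.845 = 31/169.
Combined Bayes factor of the evidence already in hand = 7 × 0.75 = 5.25.
Odds after that evidence = (31/169) × 5.25 = 651/676.
Target odds = 0.99/0.01 = 99.
Need 7ⁿ ≥ 99 ÷ (651/676) = 22308/217.
7² = 49 falls short of 22308/217 but 7³ = 343 reaches it, so n = 3.

3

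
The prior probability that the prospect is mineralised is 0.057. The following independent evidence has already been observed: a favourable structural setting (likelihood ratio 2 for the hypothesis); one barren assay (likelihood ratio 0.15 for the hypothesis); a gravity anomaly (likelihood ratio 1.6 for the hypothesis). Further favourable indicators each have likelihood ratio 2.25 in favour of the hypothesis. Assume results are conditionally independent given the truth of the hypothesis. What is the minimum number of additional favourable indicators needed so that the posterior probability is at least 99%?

Prior odds = 0.057/0.943 = 57/943.
Combined Bayes factor of the evidence already in hand = 2 × 0.15 × 1.6 = 0.48.
Odds after that evidence = (57/943) × 0.48 = 684/23575.
Target odds = 0.99/0.01 = 99.
Need 2.25ⁿ ≥ 99 ÷ (684/23575) = 259325/76.
2.25¹⁰ ≈3325.26 falls short of 259325/76 but 2.25¹¹ ≈7481.83 reaches it, so n = 11.

11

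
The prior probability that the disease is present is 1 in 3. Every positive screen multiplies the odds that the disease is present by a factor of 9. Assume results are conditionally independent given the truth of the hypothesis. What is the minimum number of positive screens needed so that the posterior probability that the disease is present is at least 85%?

Prior odds = (1/3)/(2/3) = 0.5.
Likelihood ratio per positive screen = 9.
Target posterior odds = 0.85/0.15 = 17/3.
Need 0.5 × 9ⁿ ≥ 17/3, i.e. 9ⁿ ≥ 34/3.
9¹ = 9 falls short of 34/3 but 9² = 81 reaches it, so n = 2.

2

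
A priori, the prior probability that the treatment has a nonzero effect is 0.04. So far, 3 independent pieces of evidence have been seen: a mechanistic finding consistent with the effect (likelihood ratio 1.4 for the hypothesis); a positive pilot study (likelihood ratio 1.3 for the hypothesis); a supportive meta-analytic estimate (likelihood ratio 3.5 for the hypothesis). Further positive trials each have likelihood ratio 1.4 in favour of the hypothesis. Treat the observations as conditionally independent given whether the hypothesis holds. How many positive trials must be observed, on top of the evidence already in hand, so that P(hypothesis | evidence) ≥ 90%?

Prior odds = 0.04/0.96 = 1/24.
Combined Bayes factor of the evidence already in hand = 1.4 × 1.3 × 3.5 = 6.37.
Odds after that evidence = (1/24) × 6.37 = 637/2400.
Target odds = 0.9/0.1 = 9.
Need 1.4ⁿ ≥ 9 ÷ (637/2400) = 21600/637.
1.4¹⁰ = 282475249/9765625 falls short of 21600/637 but 1.4¹¹ ≈40.4957 reaches it, so n = 11.

11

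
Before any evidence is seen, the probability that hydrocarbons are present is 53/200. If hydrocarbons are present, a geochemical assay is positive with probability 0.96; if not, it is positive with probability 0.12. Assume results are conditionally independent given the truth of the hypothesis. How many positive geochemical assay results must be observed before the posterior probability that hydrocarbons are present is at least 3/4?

2

Prior odds: 0.265 ÷ 0.735 = 53/147.
Likelihood ratio of a positive = 0.96/0.12 = 8.
Target odds: 0.75 ÷ 0.25 = 3.
Need (53/147) × 8ⁿ ≥ 3, i.e. 8ⁿ ≥ 441/53.
8¹ = 8 falls short of 441/53 but 8² = 64 reaches it, so n = 2.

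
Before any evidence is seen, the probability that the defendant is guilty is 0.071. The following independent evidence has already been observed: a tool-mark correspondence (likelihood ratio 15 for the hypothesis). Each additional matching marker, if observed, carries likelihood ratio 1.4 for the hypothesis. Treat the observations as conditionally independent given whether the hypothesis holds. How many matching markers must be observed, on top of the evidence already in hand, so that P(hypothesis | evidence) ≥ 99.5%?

Prior odds = 0.071/0.929 = 71/929.
Bayes factor of the evidence already in hand = 15.
Odds after that evidence = (71/929) × 15 = 1065/929.
Target odds = 0.995/0.005 = 199.
Need 1.4ⁿ ≥ 199 ÷ (1065/929) = 184871/1065.
1.4¹⁵ ≈155.568 falls short of 184871/1065 but 1.4¹⁶ ≈217.795 reaches it, so n = 16.

16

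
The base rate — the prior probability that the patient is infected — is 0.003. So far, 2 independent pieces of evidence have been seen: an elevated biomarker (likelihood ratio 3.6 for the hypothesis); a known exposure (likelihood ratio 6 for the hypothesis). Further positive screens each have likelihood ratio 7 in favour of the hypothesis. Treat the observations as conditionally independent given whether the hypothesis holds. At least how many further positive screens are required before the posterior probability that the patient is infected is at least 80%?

Prior odds = 0.003/0.997 = 3/997.
Combined Bayes factor of the evidence already in hand = 3.6 × 6 = 21.6.
Odds after that evidence = (3/997) × 21.6 = 324/4985.
Target odds = 0.8/0.2 = 4.
Need 7ⁿ ≥ 4 ÷ (324/4985) = 4985/81.
7² = 49 falls short of 4985/81 but 7³ = 343 reaches it, so n = 3.

3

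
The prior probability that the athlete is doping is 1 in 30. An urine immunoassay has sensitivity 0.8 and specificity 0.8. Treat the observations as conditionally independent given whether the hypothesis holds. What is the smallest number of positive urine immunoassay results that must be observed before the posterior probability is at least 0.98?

Prior odds = (1/30)/(29/30) = 1/29.
False-positive rate = 1 − 0.8 = 0.2; likelihood ratio of a positive = 0.8/0.2 = 4.
Target odds: 0.98 ÷ 0.02 = 49.
Need (1/29) × 4ⁿ ≥ 49, i.e. 4ⁿ ≥ 1421.
4⁵ = 1024 falls short of 1421 but 4⁶ = 4096 reaches it, so n = 6.

6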